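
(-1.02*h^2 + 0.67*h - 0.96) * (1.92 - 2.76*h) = 2.8152*h^3 - 3.8076*h^2 + 3.936*h - 1.8432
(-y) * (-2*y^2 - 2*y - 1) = 2*y^3 + 2*y^2 + y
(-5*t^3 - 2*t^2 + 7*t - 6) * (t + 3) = -5*t^4 - 17*t^3 + t^2 + 15*t - 18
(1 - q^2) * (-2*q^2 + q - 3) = 2*q^4 - q^3 + q^2 + q - 3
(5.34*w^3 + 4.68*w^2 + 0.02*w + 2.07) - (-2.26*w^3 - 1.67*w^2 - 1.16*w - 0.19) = 7.6*w^3 + 6.35*w^2 + 1.18*w + 2.26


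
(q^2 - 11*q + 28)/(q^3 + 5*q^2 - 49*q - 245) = (q - 4)/(q^2 + 12*q + 35)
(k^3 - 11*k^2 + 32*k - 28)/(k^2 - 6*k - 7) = (k^2 - 4*k + 4)/(k + 1)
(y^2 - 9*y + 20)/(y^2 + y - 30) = (y - 4)/(y + 6)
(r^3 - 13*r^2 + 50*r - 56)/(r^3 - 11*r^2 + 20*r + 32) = (r^2 - 9*r + 14)/(r^2 - 7*r - 8)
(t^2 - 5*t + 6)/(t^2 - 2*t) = (t - 3)/t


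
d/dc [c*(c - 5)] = 2*c - 5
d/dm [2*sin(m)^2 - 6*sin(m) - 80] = 2*(2*sin(m) - 3)*cos(m)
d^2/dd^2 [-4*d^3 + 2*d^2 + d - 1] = 4 - 24*d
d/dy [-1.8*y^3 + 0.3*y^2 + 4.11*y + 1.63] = -5.4*y^2 + 0.6*y + 4.11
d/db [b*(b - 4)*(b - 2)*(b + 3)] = 4*b^3 - 9*b^2 - 20*b + 24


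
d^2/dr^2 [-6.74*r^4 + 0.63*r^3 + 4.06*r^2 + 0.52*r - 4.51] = -80.88*r^2 + 3.78*r + 8.12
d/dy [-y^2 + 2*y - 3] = 2 - 2*y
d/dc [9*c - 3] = 9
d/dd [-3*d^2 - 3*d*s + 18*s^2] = -6*d - 3*s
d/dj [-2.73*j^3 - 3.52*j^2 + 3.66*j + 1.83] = -8.19*j^2 - 7.04*j + 3.66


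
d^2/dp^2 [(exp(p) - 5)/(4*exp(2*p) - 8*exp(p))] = (exp(3*p) - 18*exp(2*p) + 30*exp(p) - 20)*exp(-p)/(4*(exp(3*p) - 6*exp(2*p) + 12*exp(p) - 8))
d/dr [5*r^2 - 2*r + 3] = 10*r - 2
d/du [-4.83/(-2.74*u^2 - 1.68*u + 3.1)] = (-26.4684*u - 8.1144)/(2.74*u^2 + 1.68*u - 3.1)^2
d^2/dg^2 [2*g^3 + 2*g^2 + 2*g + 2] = 12*g + 4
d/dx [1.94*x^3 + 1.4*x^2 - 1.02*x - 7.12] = 5.82*x^2 + 2.8*x - 1.02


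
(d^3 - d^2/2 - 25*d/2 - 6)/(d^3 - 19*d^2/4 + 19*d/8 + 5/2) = 4*(d + 3)/(4*d - 5)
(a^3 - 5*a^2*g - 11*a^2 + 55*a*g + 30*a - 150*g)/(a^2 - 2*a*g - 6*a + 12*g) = (a^2 - 5*a*g - 5*a + 25*g)/(a - 2*g)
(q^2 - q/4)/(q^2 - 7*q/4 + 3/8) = 2*q/(2*q - 3)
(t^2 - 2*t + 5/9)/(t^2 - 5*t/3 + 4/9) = (3*t - 5)/(3*t - 4)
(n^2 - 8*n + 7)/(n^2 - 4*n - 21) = (n - 1)/(n + 3)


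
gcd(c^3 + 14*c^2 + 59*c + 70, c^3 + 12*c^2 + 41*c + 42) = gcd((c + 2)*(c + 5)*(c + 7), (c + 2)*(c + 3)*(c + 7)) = c^2 + 9*c + 14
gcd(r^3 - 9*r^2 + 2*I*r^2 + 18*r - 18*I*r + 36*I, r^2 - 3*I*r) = 1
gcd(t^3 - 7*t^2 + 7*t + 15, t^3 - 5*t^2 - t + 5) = t^2 - 4*t - 5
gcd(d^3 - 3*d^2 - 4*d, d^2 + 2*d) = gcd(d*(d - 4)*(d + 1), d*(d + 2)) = d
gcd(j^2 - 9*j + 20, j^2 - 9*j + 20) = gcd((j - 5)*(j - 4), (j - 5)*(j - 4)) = j^2 - 9*j + 20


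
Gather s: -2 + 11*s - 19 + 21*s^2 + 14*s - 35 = 21*s^2 + 25*s - 56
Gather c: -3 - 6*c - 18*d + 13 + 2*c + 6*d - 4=-4*c - 12*d + 6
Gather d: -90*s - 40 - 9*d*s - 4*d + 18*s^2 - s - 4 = d*(-9*s - 4) + 18*s^2 - 91*s - 44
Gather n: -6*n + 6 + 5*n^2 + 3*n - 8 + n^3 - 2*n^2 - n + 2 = n^3 + 3*n^2 - 4*n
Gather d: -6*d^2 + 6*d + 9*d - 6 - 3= -6*d^2 + 15*d - 9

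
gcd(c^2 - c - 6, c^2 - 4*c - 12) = c + 2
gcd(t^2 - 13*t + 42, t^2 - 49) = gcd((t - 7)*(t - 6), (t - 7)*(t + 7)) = t - 7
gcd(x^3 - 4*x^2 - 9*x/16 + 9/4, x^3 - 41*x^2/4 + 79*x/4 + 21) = x^2 - 13*x/4 - 3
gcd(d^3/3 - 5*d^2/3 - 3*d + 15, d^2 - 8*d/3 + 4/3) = 1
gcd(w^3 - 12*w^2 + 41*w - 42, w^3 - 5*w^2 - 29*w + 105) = w^2 - 10*w + 21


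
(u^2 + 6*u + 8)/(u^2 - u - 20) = (u + 2)/(u - 5)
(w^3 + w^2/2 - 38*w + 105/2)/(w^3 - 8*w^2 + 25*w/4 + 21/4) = 2*(w^2 + 2*w - 35)/(2*w^2 - 13*w - 7)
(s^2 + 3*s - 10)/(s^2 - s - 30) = (s - 2)/(s - 6)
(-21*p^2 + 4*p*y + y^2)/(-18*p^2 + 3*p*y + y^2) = (7*p + y)/(6*p + y)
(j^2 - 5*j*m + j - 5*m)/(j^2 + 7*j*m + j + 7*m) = (j - 5*m)/(j + 7*m)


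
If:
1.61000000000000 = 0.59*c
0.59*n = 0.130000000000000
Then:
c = 2.73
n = 0.22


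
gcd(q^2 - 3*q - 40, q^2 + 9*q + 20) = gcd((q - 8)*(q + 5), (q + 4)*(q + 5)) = q + 5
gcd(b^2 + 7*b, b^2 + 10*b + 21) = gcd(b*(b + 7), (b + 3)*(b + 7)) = b + 7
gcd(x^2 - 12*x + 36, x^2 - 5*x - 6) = x - 6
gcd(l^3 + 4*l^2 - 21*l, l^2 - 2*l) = l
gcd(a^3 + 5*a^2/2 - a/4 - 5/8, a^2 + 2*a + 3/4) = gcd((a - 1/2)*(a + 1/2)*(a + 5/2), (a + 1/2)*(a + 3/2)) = a + 1/2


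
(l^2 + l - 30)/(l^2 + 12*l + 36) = (l - 5)/(l + 6)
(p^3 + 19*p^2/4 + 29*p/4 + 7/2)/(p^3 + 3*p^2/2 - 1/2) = (4*p^2 + 15*p + 14)/(2*(2*p^2 + p - 1))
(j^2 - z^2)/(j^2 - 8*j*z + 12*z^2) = (j^2 - z^2)/(j^2 - 8*j*z + 12*z^2)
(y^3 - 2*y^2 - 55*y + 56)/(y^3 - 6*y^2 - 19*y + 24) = (y + 7)/(y + 3)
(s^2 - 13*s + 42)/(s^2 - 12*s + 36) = (s - 7)/(s - 6)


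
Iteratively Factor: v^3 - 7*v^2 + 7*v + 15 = (v + 1)*(v^2 - 8*v + 15) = (v - 5)*(v + 1)*(v - 3)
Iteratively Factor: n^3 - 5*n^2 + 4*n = (n - 4)*(n^2 - n) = n*(n - 4)*(n - 1)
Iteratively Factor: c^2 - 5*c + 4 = (c - 4)*(c - 1)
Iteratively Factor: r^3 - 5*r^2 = (r)*(r^2 - 5*r) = r^2*(r - 5)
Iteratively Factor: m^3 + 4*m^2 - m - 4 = (m + 4)*(m^2 - 1) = (m - 1)*(m + 4)*(m + 1)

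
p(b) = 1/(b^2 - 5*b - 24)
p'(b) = (5 - 2*b)/(b^2 - 5*b - 24)^2 = (5 - 2*b)/(-b^2 + 5*b + 24)^2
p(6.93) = -0.09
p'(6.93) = -0.08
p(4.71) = -0.04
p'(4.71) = -0.01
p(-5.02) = 0.04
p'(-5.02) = 0.02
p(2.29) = -0.03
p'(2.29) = 0.00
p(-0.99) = -0.06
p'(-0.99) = 0.02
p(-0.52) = -0.05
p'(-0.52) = 0.01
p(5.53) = -0.05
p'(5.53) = -0.01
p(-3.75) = 0.11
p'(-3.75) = 0.16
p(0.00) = -0.04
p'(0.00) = 0.01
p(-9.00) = 0.01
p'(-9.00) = 0.00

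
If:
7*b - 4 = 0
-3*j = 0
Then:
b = 4/7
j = 0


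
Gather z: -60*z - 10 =-60*z - 10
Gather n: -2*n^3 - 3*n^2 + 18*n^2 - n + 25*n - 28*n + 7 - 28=-2*n^3 + 15*n^2 - 4*n - 21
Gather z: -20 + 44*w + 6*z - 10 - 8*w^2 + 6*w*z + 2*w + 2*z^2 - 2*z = -8*w^2 + 46*w + 2*z^2 + z*(6*w + 4) - 30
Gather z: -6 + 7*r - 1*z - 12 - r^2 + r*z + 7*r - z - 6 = -r^2 + 14*r + z*(r - 2) - 24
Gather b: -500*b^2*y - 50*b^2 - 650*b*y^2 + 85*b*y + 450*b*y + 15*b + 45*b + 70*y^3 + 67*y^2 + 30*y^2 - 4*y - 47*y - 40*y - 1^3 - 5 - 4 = b^2*(-500*y - 50) + b*(-650*y^2 + 535*y + 60) + 70*y^3 + 97*y^2 - 91*y - 10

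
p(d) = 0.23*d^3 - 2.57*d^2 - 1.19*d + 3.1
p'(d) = 0.69*d^2 - 5.14*d - 1.19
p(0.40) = 2.23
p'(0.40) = -3.14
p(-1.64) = -2.88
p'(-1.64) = 9.10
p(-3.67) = -38.52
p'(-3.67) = 26.97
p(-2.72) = -17.31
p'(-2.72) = 17.90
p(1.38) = -2.83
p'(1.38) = -6.97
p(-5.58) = -110.24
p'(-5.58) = 48.98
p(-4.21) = -54.60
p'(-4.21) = 32.68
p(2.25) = -9.97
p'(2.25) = -9.26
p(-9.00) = -362.03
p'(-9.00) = 100.96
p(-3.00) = -22.67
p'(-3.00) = 20.44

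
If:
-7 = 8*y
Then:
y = -7/8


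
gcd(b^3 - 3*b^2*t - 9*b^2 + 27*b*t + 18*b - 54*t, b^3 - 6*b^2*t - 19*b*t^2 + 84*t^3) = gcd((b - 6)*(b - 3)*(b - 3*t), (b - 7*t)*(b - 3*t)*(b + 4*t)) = -b + 3*t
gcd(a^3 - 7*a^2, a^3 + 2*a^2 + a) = a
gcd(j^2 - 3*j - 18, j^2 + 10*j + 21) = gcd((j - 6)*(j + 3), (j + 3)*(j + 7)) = j + 3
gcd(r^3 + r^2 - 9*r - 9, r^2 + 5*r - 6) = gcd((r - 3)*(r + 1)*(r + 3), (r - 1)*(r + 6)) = 1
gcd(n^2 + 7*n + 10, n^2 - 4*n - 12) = n + 2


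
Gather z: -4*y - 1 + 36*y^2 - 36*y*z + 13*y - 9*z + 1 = 36*y^2 + 9*y + z*(-36*y - 9)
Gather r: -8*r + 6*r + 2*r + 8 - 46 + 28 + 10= 0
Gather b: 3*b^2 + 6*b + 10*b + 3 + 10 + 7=3*b^2 + 16*b + 20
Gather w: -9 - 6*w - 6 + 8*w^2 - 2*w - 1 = 8*w^2 - 8*w - 16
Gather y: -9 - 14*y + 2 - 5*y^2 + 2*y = -5*y^2 - 12*y - 7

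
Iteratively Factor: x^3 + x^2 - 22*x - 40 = (x + 2)*(x^2 - x - 20) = (x - 5)*(x + 2)*(x + 4)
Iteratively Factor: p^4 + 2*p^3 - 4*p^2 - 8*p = (p + 2)*(p^3 - 4*p) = (p - 2)*(p + 2)*(p^2 + 2*p) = p*(p - 2)*(p + 2)*(p + 2)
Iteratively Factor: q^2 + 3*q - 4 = (q - 1)*(q + 4)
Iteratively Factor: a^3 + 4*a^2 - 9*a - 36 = (a + 4)*(a^2 - 9) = (a + 3)*(a + 4)*(a - 3)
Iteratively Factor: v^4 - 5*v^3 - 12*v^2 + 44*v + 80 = (v - 5)*(v^3 - 12*v - 16) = (v - 5)*(v + 2)*(v^2 - 2*v - 8) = (v - 5)*(v + 2)^2*(v - 4)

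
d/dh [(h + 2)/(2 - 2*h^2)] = (-h^2 + 2*h*(h + 2) + 1)/(2*(h^2 - 1)^2)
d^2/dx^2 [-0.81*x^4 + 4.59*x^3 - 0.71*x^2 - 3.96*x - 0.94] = -9.72*x^2 + 27.54*x - 1.42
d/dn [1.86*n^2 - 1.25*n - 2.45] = 3.72*n - 1.25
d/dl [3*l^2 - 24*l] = 6*l - 24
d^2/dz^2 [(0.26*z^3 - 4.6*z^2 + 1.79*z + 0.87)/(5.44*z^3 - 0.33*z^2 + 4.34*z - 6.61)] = (2.8421709430404e-14*z^7 - 271.327616*z^6 + 281.004288*z^5 + 1053.491904*z^4 - 2429.358654*z^3 + 911.648538*z^2 + 224.959278*z - 270.287946)/(160.989184*z^9 - 29.297664*z^8 + 387.08592*z^7 - 633.624033*z^6 + 380.012502*z^5 - 957.163467*z^4 + 851.602628*z^3 - 416.765127*z^2 + 568.871142*z - 288.804781)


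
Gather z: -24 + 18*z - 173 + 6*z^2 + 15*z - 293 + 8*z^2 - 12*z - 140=14*z^2 + 21*z - 630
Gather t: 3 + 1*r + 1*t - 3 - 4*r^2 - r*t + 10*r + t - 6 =-4*r^2 + 11*r + t*(2 - r) - 6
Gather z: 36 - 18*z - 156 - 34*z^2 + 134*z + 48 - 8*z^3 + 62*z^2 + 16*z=-8*z^3 + 28*z^2 + 132*z - 72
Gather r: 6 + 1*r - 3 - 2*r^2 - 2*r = -2*r^2 - r + 3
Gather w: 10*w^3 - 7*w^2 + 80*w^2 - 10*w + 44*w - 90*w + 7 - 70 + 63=10*w^3 + 73*w^2 - 56*w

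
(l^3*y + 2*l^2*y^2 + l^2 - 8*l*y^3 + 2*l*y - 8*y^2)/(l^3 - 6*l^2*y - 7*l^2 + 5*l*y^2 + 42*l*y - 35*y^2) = (l^3*y + 2*l^2*y^2 + l^2 - 8*l*y^3 + 2*l*y - 8*y^2)/(l^3 - 6*l^2*y - 7*l^2 + 5*l*y^2 + 42*l*y - 35*y^2)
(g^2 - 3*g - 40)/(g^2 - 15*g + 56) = (g + 5)/(g - 7)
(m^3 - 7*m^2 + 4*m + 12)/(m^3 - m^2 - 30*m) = (m^2 - m - 2)/(m*(m + 5))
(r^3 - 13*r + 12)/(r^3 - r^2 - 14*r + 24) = (r - 1)/(r - 2)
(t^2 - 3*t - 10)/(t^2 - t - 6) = (t - 5)/(t - 3)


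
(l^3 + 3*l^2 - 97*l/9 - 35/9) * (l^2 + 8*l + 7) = l^5 + 11*l^4 + 182*l^3/9 - 622*l^2/9 - 959*l/9 - 245/9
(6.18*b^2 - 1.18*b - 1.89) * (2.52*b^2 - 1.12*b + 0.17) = 15.5736*b^4 - 9.8952*b^3 - 2.3906*b^2 + 1.9162*b - 0.3213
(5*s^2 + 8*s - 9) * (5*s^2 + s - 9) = 25*s^4 + 45*s^3 - 82*s^2 - 81*s + 81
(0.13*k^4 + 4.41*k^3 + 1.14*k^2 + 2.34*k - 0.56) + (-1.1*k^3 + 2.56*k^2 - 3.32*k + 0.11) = 0.13*k^4 + 3.31*k^3 + 3.7*k^2 - 0.98*k - 0.45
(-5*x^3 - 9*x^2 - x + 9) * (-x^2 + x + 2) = 5*x^5 + 4*x^4 - 18*x^3 - 28*x^2 + 7*x + 18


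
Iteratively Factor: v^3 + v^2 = (v)*(v^2 + v) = v^2*(v + 1)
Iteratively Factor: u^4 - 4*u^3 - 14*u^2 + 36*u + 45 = (u + 3)*(u^3 - 7*u^2 + 7*u + 15) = (u + 1)*(u + 3)*(u^2 - 8*u + 15) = (u - 5)*(u + 1)*(u + 3)*(u - 3)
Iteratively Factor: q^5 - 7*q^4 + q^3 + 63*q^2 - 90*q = (q)*(q^4 - 7*q^3 + q^2 + 63*q - 90) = q*(q - 3)*(q^3 - 4*q^2 - 11*q + 30) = q*(q - 3)*(q - 2)*(q^2 - 2*q - 15) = q*(q - 5)*(q - 3)*(q - 2)*(q + 3)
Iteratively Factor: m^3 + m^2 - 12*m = (m - 3)*(m^2 + 4*m) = m*(m - 3)*(m + 4)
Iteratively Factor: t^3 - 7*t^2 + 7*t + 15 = (t - 5)*(t^2 - 2*t - 3) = (t - 5)*(t - 3)*(t + 1)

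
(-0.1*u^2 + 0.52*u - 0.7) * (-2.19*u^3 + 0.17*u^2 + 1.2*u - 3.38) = 0.219*u^5 - 1.1558*u^4 + 1.5014*u^3 + 0.843*u^2 - 2.5976*u + 2.366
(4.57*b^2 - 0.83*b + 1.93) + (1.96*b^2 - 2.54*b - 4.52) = 6.53*b^2 - 3.37*b - 2.59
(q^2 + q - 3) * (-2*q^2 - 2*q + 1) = -2*q^4 - 4*q^3 + 5*q^2 + 7*q - 3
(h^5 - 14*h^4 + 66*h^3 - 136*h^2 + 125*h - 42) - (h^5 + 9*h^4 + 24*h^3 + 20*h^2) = -23*h^4 + 42*h^3 - 156*h^2 + 125*h - 42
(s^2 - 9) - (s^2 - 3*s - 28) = 3*s + 19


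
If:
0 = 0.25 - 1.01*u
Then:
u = 0.25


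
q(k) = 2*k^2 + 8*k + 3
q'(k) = 4*k + 8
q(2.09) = 28.46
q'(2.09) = 16.36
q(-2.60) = -4.28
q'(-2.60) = -2.40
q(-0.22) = 1.34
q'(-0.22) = 7.12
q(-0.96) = -2.84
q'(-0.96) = 4.16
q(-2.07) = -4.99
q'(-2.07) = -0.28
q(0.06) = 3.49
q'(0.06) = 8.24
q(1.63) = 21.35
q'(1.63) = 14.52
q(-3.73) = 0.99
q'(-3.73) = -6.92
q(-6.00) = 27.00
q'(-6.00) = -16.00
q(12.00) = 387.00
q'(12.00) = 56.00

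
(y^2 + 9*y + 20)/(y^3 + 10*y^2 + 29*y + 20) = 1/(y + 1)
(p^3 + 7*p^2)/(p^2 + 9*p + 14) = p^2/(p + 2)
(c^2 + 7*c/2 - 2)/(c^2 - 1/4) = 2*(c + 4)/(2*c + 1)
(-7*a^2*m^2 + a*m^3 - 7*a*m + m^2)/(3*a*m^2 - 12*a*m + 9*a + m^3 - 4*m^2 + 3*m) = m*(-7*a^2*m + a*m^2 - 7*a + m)/(3*a*m^2 - 12*a*m + 9*a + m^3 - 4*m^2 + 3*m)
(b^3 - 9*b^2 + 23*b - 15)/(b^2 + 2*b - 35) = (b^2 - 4*b + 3)/(b + 7)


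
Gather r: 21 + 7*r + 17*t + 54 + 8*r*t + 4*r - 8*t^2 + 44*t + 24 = r*(8*t + 11) - 8*t^2 + 61*t + 99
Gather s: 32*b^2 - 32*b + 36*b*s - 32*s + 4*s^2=32*b^2 - 32*b + 4*s^2 + s*(36*b - 32)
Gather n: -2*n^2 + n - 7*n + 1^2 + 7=-2*n^2 - 6*n + 8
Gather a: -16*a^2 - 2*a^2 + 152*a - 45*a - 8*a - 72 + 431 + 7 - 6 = -18*a^2 + 99*a + 360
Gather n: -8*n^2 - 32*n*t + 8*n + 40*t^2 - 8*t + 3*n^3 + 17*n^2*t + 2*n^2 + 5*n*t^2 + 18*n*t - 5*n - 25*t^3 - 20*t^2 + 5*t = 3*n^3 + n^2*(17*t - 6) + n*(5*t^2 - 14*t + 3) - 25*t^3 + 20*t^2 - 3*t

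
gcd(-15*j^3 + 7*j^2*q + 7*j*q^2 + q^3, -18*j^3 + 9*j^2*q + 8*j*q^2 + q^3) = -3*j^2 + 2*j*q + q^2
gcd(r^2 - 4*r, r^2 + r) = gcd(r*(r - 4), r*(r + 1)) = r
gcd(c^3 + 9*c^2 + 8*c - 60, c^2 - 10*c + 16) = c - 2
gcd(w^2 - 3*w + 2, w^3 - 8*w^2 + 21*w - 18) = w - 2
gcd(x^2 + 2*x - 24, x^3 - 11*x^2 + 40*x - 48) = x - 4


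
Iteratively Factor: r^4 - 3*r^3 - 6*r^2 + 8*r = (r)*(r^3 - 3*r^2 - 6*r + 8) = r*(r - 4)*(r^2 + r - 2) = r*(r - 4)*(r + 2)*(r - 1)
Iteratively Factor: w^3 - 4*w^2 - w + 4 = (w - 1)*(w^2 - 3*w - 4) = (w - 4)*(w - 1)*(w + 1)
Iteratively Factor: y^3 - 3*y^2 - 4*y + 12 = (y - 2)*(y^2 - y - 6) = (y - 3)*(y - 2)*(y + 2)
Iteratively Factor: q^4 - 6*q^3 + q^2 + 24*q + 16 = (q + 1)*(q^3 - 7*q^2 + 8*q + 16) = (q + 1)^2*(q^2 - 8*q + 16) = (q - 4)*(q + 1)^2*(q - 4)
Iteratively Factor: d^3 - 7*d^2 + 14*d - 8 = (d - 1)*(d^2 - 6*d + 8) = (d - 2)*(d - 1)*(d - 4)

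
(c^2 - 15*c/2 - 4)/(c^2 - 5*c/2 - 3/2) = (c - 8)/(c - 3)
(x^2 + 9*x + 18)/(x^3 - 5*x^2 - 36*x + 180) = (x + 3)/(x^2 - 11*x + 30)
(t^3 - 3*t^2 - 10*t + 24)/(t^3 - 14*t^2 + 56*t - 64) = (t + 3)/(t - 8)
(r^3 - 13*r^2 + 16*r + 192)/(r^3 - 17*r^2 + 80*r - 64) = (r + 3)/(r - 1)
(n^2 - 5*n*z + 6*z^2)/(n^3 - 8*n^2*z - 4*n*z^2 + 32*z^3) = (-n + 3*z)/(-n^2 + 6*n*z + 16*z^2)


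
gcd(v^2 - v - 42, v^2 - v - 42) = v^2 - v - 42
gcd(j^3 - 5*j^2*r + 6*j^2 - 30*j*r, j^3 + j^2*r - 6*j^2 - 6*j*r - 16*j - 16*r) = 1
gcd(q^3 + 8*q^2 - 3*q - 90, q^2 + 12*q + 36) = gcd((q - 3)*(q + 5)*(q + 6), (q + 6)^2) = q + 6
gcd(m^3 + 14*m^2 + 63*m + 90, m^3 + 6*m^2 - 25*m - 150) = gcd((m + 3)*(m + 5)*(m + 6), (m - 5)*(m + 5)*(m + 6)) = m^2 + 11*m + 30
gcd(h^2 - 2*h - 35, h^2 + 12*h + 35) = h + 5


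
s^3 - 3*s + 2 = (s - 1)^2*(s + 2)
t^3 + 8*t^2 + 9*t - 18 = (t - 1)*(t + 3)*(t + 6)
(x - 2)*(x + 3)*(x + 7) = x^3 + 8*x^2 + x - 42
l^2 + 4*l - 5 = (l - 1)*(l + 5)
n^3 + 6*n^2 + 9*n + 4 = (n + 1)^2*(n + 4)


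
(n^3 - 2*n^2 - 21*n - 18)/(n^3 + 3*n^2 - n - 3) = (n - 6)/(n - 1)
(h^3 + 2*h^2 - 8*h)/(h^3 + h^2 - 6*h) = (h + 4)/(h + 3)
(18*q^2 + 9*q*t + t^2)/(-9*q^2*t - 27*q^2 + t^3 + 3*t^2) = (-6*q - t)/(3*q*t + 9*q - t^2 - 3*t)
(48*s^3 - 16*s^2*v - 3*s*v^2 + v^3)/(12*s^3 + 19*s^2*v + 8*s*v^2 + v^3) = (12*s^2 - 7*s*v + v^2)/(3*s^2 + 4*s*v + v^2)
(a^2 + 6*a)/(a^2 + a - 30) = a/(a - 5)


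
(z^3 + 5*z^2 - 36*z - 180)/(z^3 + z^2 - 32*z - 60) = (z + 6)/(z + 2)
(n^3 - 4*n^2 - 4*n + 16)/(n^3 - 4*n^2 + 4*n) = (n^2 - 2*n - 8)/(n*(n - 2))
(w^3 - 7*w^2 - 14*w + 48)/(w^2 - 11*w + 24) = (w^2 + w - 6)/(w - 3)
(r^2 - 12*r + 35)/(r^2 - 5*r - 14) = (r - 5)/(r + 2)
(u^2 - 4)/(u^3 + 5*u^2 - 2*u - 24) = (u + 2)/(u^2 + 7*u + 12)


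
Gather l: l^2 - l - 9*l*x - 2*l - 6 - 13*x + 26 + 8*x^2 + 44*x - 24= l^2 + l*(-9*x - 3) + 8*x^2 + 31*x - 4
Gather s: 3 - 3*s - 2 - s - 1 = -4*s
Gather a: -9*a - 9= -9*a - 9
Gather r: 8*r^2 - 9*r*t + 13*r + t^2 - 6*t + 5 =8*r^2 + r*(13 - 9*t) + t^2 - 6*t + 5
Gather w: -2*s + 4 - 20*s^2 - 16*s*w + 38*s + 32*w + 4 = -20*s^2 + 36*s + w*(32 - 16*s) + 8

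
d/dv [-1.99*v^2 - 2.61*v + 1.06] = -3.98*v - 2.61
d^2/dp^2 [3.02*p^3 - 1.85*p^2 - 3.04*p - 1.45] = 18.12*p - 3.7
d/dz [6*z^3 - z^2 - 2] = 2*z*(9*z - 1)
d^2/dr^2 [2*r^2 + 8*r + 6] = 4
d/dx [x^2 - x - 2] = 2*x - 1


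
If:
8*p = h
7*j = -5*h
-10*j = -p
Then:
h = 0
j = 0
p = 0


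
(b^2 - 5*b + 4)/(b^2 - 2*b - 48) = (-b^2 + 5*b - 4)/(-b^2 + 2*b + 48)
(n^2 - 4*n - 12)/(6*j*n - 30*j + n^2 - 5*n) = (n^2 - 4*n - 12)/(6*j*n - 30*j + n^2 - 5*n)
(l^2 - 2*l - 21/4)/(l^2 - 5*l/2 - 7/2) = (l + 3/2)/(l + 1)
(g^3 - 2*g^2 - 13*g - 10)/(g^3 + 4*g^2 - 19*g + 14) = (g^3 - 2*g^2 - 13*g - 10)/(g^3 + 4*g^2 - 19*g + 14)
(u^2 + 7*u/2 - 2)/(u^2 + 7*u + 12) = (u - 1/2)/(u + 3)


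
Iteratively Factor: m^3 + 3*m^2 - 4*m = (m)*(m^2 + 3*m - 4) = m*(m + 4)*(m - 1)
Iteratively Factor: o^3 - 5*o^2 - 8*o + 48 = (o + 3)*(o^2 - 8*o + 16) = (o - 4)*(o + 3)*(o - 4)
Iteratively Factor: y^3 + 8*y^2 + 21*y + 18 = (y + 3)*(y^2 + 5*y + 6) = (y + 3)^2*(y + 2)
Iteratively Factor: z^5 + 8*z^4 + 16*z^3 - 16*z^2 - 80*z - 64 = (z + 4)*(z^4 + 4*z^3 - 16*z - 16) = (z + 2)*(z + 4)*(z^3 + 2*z^2 - 4*z - 8) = (z - 2)*(z + 2)*(z + 4)*(z^2 + 4*z + 4) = (z - 2)*(z + 2)^2*(z + 4)*(z + 2)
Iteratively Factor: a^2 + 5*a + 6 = (a + 2)*(a + 3)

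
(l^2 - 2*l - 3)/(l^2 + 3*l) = (l^2 - 2*l - 3)/(l*(l + 3))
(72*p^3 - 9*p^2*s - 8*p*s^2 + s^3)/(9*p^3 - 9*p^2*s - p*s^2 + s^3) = (8*p - s)/(p - s)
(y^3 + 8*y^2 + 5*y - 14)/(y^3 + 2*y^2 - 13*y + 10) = (y^2 + 9*y + 14)/(y^2 + 3*y - 10)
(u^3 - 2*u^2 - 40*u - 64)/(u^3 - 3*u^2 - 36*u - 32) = (u + 2)/(u + 1)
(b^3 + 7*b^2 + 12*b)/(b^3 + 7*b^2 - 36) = b*(b + 4)/(b^2 + 4*b - 12)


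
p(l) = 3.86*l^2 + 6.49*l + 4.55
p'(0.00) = 6.49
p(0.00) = 4.55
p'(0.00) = 6.49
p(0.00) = 4.55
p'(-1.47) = -4.86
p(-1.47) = 3.35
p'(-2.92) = -16.05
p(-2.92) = 18.51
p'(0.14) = 7.57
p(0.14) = 5.53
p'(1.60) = 18.84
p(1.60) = 24.82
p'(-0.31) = 4.10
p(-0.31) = 2.91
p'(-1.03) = -1.46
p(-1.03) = 1.96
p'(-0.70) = 1.09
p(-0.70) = 1.90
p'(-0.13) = 5.49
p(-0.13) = 3.77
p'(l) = 7.72*l + 6.49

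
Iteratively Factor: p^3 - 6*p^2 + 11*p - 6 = (p - 3)*(p^2 - 3*p + 2) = (p - 3)*(p - 2)*(p - 1)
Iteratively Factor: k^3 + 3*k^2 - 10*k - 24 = (k + 2)*(k^2 + k - 12) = (k - 3)*(k + 2)*(k + 4)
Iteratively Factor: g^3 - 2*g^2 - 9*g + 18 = (g + 3)*(g^2 - 5*g + 6) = (g - 3)*(g + 3)*(g - 2)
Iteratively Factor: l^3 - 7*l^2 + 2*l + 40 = (l - 5)*(l^2 - 2*l - 8) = (l - 5)*(l - 4)*(l + 2)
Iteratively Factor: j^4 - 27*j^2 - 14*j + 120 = (j - 5)*(j^3 + 5*j^2 - 2*j - 24) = (j - 5)*(j - 2)*(j^2 + 7*j + 12) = (j - 5)*(j - 2)*(j + 3)*(j + 4)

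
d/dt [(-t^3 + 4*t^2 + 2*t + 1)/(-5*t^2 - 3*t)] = (5*t^4 + 6*t^3 - 2*t^2 + 10*t + 3)/(t^2*(25*t^2 + 30*t + 9))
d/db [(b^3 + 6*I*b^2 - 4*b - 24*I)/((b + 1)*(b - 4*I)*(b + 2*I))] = (b^4*(1 - 8*I) + b^3*(24 - 4*I) + b^2*(40 + 112*I) + b*(96 + 144*I) + 16 + 192*I)/(b^6 + b^5*(2 - 4*I) + b^4*(13 - 8*I) + b^3*(24 - 36*I) + b^2*(76 - 64*I) + b*(128 - 32*I) + 64)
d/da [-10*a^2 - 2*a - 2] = -20*a - 2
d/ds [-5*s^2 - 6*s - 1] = -10*s - 6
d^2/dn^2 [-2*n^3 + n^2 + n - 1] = 2 - 12*n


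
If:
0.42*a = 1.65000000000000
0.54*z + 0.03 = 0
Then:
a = 3.93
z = -0.06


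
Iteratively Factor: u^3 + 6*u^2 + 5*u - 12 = (u - 1)*(u^2 + 7*u + 12) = (u - 1)*(u + 4)*(u + 3)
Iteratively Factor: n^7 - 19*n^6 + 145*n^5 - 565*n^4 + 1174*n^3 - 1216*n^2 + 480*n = (n - 5)*(n^6 - 14*n^5 + 75*n^4 - 190*n^3 + 224*n^2 - 96*n) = (n - 5)*(n - 4)*(n^5 - 10*n^4 + 35*n^3 - 50*n^2 + 24*n) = (n - 5)*(n - 4)^2*(n^4 - 6*n^3 + 11*n^2 - 6*n) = (n - 5)*(n - 4)^2*(n - 2)*(n^3 - 4*n^2 + 3*n) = (n - 5)*(n - 4)^2*(n - 2)*(n - 1)*(n^2 - 3*n) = n*(n - 5)*(n - 4)^2*(n - 2)*(n - 1)*(n - 3)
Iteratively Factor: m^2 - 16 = (m + 4)*(m - 4)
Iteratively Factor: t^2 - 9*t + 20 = (t - 5)*(t - 4)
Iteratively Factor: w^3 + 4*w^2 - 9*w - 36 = (w + 4)*(w^2 - 9) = (w + 3)*(w + 4)*(w - 3)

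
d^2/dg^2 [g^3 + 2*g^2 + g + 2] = 6*g + 4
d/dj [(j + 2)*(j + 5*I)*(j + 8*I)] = 3*j^2 + j*(4 + 26*I) - 40 + 26*I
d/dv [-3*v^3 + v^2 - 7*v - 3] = -9*v^2 + 2*v - 7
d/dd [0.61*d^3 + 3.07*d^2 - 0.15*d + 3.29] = 1.83*d^2 + 6.14*d - 0.15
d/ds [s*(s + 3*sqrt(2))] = 2*s + 3*sqrt(2)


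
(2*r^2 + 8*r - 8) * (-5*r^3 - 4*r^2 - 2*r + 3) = -10*r^5 - 48*r^4 + 4*r^3 + 22*r^2 + 40*r - 24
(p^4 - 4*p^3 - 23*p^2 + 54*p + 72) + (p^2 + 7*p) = p^4 - 4*p^3 - 22*p^2 + 61*p + 72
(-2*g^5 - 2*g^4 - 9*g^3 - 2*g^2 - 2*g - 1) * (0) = 0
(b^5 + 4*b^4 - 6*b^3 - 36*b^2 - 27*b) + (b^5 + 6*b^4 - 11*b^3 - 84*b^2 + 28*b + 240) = 2*b^5 + 10*b^4 - 17*b^3 - 120*b^2 + b + 240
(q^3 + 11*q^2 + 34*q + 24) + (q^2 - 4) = q^3 + 12*q^2 + 34*q + 20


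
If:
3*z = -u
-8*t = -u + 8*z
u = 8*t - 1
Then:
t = 11/64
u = 3/8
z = -1/8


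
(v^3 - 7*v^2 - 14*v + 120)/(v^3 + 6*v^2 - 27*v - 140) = (v - 6)/(v + 7)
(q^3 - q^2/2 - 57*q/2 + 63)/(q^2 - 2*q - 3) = (q^2 + 5*q/2 - 21)/(q + 1)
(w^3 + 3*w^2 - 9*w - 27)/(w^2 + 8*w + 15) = (w^2 - 9)/(w + 5)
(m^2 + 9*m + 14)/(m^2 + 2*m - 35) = (m + 2)/(m - 5)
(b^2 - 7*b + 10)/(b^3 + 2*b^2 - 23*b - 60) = (b - 2)/(b^2 + 7*b + 12)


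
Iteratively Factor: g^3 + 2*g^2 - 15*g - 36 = (g + 3)*(g^2 - g - 12) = (g + 3)^2*(g - 4)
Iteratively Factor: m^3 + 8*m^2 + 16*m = (m)*(m^2 + 8*m + 16) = m*(m + 4)*(m + 4)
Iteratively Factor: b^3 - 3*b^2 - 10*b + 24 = (b - 4)*(b^2 + b - 6) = (b - 4)*(b - 2)*(b + 3)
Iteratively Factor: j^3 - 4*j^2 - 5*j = (j - 5)*(j^2 + j) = (j - 5)*(j + 1)*(j)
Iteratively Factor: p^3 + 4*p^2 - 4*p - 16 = (p + 4)*(p^2 - 4) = (p - 2)*(p + 4)*(p + 2)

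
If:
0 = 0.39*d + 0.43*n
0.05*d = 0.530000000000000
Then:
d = 10.60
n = -9.61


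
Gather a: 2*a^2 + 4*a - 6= 2*a^2 + 4*a - 6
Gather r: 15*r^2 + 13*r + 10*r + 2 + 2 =15*r^2 + 23*r + 4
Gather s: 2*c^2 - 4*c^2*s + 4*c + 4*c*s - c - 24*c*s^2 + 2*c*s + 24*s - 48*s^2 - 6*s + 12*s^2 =2*c^2 + 3*c + s^2*(-24*c - 36) + s*(-4*c^2 + 6*c + 18)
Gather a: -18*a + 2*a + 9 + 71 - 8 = 72 - 16*a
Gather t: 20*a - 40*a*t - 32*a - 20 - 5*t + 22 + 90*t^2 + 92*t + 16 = -12*a + 90*t^2 + t*(87 - 40*a) + 18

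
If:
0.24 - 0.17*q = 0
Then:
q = 1.41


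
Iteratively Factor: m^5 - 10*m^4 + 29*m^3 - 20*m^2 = (m - 1)*(m^4 - 9*m^3 + 20*m^2) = (m - 4)*(m - 1)*(m^3 - 5*m^2) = (m - 5)*(m - 4)*(m - 1)*(m^2) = m*(m - 5)*(m - 4)*(m - 1)*(m)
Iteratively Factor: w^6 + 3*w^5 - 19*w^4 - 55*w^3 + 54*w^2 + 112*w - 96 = (w + 2)*(w^5 + w^4 - 21*w^3 - 13*w^2 + 80*w - 48) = (w - 1)*(w + 2)*(w^4 + 2*w^3 - 19*w^2 - 32*w + 48) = (w - 4)*(w - 1)*(w + 2)*(w^3 + 6*w^2 + 5*w - 12) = (w - 4)*(w - 1)*(w + 2)*(w + 4)*(w^2 + 2*w - 3) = (w - 4)*(w - 1)*(w + 2)*(w + 3)*(w + 4)*(w - 1)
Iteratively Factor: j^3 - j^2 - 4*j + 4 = (j - 2)*(j^2 + j - 2) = (j - 2)*(j - 1)*(j + 2)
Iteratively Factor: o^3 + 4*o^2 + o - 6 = (o + 3)*(o^2 + o - 2) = (o - 1)*(o + 3)*(o + 2)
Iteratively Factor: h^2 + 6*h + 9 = (h + 3)*(h + 3)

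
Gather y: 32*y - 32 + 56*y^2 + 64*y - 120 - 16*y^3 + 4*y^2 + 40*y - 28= -16*y^3 + 60*y^2 + 136*y - 180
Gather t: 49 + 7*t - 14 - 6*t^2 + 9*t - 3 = -6*t^2 + 16*t + 32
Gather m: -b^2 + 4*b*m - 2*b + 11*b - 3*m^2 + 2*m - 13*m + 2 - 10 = -b^2 + 9*b - 3*m^2 + m*(4*b - 11) - 8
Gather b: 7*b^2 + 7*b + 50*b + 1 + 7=7*b^2 + 57*b + 8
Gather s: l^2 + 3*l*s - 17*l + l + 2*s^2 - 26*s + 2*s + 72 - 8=l^2 - 16*l + 2*s^2 + s*(3*l - 24) + 64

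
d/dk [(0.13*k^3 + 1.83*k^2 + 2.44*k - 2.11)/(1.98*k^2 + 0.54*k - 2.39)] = (0.2574*k^4 + 0.140400000000001*k^3 - 4.7751*k^2 - 0.391800000000002*k - 4.6922)/(3.9204*k^4 + 2.1384*k^3 - 9.1728*k^2 - 2.5812*k + 5.7121)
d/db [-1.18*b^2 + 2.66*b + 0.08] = 2.66 - 2.36*b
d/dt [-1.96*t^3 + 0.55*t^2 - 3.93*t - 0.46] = -5.88*t^2 + 1.1*t - 3.93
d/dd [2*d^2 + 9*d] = 4*d + 9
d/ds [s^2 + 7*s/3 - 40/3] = 2*s + 7/3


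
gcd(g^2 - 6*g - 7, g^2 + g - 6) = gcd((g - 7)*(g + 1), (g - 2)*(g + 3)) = 1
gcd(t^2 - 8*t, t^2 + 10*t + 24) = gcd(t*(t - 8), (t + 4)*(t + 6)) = 1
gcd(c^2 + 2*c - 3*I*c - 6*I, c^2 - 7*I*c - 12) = c - 3*I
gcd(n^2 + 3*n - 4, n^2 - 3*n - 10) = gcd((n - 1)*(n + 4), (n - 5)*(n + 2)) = 1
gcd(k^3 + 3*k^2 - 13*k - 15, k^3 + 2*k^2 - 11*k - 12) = k^2 - 2*k - 3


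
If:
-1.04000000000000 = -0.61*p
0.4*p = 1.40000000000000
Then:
No Solution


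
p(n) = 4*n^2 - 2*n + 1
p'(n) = 8*n - 2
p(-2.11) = 23.03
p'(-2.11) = -18.88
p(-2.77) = 37.23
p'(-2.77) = -24.16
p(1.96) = 12.45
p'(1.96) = 13.68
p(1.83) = 10.74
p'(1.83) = 12.64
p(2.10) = 14.44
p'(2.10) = 14.80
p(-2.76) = 36.99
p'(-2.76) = -24.08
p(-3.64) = 61.28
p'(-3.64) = -31.12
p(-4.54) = 92.53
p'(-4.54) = -38.32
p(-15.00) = 931.00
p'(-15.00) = -122.00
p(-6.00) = 157.00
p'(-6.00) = -50.00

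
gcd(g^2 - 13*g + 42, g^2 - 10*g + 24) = g - 6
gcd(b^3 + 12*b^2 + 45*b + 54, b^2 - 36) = b + 6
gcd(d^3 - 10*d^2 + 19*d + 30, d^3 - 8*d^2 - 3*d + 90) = d^2 - 11*d + 30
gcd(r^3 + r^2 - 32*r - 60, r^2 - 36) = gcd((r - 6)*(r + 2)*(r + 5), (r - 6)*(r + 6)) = r - 6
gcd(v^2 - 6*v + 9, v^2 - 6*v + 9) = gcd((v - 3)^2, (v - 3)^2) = v^2 - 6*v + 9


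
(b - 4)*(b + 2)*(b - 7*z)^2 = b^4 - 14*b^3*z - 2*b^3 + 49*b^2*z^2 + 28*b^2*z - 8*b^2 - 98*b*z^2 + 112*b*z - 392*z^2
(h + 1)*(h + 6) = h^2 + 7*h + 6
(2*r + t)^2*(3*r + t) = 12*r^3 + 16*r^2*t + 7*r*t^2 + t^3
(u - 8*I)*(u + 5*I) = u^2 - 3*I*u + 40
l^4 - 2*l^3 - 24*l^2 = l^2*(l - 6)*(l + 4)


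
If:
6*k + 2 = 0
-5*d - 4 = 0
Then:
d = -4/5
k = -1/3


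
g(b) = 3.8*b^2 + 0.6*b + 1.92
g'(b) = 7.6*b + 0.6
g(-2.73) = 28.60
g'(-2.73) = -20.15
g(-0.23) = 1.98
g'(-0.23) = -1.15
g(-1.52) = 9.79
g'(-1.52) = -10.95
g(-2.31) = 20.81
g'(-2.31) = -16.96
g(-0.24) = 1.99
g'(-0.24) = -1.22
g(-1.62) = 10.92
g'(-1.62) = -11.71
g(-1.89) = 14.36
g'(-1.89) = -13.76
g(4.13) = 69.21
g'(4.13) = 31.99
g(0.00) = 1.92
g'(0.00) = 0.60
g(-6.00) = 135.12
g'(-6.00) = -45.00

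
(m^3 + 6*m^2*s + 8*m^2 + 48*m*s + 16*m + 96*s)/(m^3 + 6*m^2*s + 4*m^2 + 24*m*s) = (m + 4)/m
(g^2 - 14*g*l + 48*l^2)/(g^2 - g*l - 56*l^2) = (g - 6*l)/(g + 7*l)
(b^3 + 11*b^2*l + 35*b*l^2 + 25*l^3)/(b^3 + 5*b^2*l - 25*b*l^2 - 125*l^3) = (b + l)/(b - 5*l)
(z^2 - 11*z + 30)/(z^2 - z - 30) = (z - 5)/(z + 5)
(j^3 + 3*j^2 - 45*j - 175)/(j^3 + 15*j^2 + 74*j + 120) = (j^2 - 2*j - 35)/(j^2 + 10*j + 24)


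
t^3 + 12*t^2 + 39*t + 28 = (t + 1)*(t + 4)*(t + 7)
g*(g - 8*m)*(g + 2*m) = g^3 - 6*g^2*m - 16*g*m^2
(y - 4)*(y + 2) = y^2 - 2*y - 8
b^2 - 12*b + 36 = (b - 6)^2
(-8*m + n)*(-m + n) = 8*m^2 - 9*m*n + n^2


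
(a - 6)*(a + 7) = a^2 + a - 42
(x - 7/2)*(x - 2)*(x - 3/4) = x^3 - 25*x^2/4 + 89*x/8 - 21/4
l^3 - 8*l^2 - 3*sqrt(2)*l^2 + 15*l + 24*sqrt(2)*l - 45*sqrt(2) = (l - 5)*(l - 3)*(l - 3*sqrt(2))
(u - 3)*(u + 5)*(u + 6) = u^3 + 8*u^2 - 3*u - 90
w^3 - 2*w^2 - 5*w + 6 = (w - 3)*(w - 1)*(w + 2)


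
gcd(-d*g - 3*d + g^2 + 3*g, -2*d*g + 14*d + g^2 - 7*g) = 1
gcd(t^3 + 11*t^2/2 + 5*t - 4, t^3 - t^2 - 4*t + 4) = t + 2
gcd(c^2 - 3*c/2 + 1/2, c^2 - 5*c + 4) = c - 1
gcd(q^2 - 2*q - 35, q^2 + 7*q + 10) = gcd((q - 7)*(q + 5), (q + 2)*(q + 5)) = q + 5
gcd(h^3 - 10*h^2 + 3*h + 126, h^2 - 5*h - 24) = h + 3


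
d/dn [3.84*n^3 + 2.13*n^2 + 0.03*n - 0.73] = 11.52*n^2 + 4.26*n + 0.03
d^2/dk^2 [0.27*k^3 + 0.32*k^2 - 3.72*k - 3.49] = 1.62*k + 0.64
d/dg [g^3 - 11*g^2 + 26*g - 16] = 3*g^2 - 22*g + 26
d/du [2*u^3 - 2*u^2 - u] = 6*u^2 - 4*u - 1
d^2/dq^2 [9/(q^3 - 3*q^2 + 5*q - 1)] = 18*(3*(1 - q)*(q^3 - 3*q^2 + 5*q - 1) + (3*q^2 - 6*q + 5)^2)/(q^3 - 3*q^2 + 5*q - 1)^3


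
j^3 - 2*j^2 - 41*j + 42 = (j - 7)*(j - 1)*(j + 6)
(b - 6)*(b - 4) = b^2 - 10*b + 24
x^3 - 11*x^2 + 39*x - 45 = (x - 5)*(x - 3)^2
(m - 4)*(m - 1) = m^2 - 5*m + 4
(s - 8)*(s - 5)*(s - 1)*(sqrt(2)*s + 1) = sqrt(2)*s^4 - 14*sqrt(2)*s^3 + s^3 - 14*s^2 + 53*sqrt(2)*s^2 - 40*sqrt(2)*s + 53*s - 40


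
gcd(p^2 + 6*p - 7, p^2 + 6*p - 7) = p^2 + 6*p - 7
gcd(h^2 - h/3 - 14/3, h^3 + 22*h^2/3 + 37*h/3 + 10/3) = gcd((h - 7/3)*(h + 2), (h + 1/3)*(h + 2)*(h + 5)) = h + 2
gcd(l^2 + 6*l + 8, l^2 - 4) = l + 2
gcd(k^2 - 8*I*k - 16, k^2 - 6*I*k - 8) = k - 4*I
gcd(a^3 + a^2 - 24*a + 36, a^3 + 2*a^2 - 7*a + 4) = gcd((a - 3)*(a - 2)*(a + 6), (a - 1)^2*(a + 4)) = 1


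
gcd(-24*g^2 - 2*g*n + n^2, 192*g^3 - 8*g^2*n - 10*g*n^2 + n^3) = 24*g^2 + 2*g*n - n^2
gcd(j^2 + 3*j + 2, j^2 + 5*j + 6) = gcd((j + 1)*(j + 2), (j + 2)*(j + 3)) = j + 2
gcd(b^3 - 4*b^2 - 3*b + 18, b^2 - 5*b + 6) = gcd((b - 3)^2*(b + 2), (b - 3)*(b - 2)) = b - 3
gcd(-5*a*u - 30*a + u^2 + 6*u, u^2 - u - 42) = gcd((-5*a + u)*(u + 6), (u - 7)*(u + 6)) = u + 6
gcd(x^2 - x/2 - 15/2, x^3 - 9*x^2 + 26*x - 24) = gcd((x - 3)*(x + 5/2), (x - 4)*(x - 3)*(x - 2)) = x - 3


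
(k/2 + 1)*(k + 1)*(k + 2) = k^3/2 + 5*k^2/2 + 4*k + 2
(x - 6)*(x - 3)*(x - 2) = x^3 - 11*x^2 + 36*x - 36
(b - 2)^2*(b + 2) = b^3 - 2*b^2 - 4*b + 8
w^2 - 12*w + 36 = (w - 6)^2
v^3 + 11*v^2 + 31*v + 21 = (v + 1)*(v + 3)*(v + 7)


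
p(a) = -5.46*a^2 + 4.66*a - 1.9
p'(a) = 4.66 - 10.92*a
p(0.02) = -1.81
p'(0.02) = 4.44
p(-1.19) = -15.18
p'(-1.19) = 17.65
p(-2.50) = -47.68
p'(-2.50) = 31.96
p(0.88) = -2.03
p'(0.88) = -4.95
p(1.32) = -5.26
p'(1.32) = -9.75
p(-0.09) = -2.36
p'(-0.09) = 5.64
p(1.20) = -4.17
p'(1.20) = -8.44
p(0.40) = -0.91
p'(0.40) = 0.29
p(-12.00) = -844.06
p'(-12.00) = 135.70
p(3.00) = -37.06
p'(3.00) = -28.10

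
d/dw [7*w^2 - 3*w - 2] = 14*w - 3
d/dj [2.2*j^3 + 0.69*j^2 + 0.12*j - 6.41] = 6.6*j^2 + 1.38*j + 0.12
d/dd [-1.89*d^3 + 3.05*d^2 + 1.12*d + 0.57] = -5.67*d^2 + 6.1*d + 1.12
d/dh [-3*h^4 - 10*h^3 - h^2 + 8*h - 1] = -12*h^3 - 30*h^2 - 2*h + 8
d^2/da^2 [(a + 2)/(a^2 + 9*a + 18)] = 2*((a + 2)*(2*a + 9)^2 - (3*a + 11)*(a^2 + 9*a + 18))/(a^2 + 9*a + 18)^3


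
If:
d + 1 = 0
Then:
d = -1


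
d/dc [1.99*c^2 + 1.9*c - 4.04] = 3.98*c + 1.9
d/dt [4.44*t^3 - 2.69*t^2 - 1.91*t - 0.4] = 13.32*t^2 - 5.38*t - 1.91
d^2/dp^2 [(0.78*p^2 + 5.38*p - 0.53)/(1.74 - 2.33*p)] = -42.591614/(12.649337*p^3 - 28.338858*p^2 + 21.162924*p - 5.268024)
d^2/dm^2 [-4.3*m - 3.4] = 0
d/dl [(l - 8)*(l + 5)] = 2*l - 3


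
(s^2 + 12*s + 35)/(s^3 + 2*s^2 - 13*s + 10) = (s + 7)/(s^2 - 3*s + 2)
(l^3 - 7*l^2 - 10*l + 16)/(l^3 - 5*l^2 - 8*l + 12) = (l - 8)/(l - 6)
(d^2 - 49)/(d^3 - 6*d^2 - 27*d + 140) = (d + 7)/(d^2 + d - 20)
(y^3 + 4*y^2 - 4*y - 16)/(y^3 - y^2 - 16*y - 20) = (y^2 + 2*y - 8)/(y^2 - 3*y - 10)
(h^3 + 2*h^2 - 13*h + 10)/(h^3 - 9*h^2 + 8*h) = (h^2 + 3*h - 10)/(h*(h - 8))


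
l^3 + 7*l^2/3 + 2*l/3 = l*(l + 1/3)*(l + 2)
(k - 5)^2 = k^2 - 10*k + 25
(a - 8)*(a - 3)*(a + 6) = a^3 - 5*a^2 - 42*a + 144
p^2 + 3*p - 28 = (p - 4)*(p + 7)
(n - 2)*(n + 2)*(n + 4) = n^3 + 4*n^2 - 4*n - 16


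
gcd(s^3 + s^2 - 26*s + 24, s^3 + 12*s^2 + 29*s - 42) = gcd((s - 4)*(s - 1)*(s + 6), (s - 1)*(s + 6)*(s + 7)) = s^2 + 5*s - 6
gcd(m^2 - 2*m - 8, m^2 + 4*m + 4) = m + 2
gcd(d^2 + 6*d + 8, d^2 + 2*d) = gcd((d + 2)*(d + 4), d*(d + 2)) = d + 2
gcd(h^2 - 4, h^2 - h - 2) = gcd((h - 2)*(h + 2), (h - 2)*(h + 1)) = h - 2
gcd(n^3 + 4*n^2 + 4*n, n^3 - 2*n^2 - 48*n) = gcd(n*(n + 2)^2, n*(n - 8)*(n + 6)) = n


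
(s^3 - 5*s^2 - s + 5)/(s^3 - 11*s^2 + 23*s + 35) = (s - 1)/(s - 7)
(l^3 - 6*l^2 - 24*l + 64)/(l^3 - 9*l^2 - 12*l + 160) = (l - 2)/(l - 5)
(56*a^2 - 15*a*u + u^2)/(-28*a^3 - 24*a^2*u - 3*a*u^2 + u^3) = (-8*a + u)/(4*a^2 + 4*a*u + u^2)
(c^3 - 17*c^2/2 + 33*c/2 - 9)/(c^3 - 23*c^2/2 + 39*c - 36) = (c - 1)/(c - 4)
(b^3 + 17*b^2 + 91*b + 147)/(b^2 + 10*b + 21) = b + 7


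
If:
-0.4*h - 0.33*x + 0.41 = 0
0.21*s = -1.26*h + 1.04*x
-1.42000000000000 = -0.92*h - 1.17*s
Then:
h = 0.44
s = 0.87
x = 0.71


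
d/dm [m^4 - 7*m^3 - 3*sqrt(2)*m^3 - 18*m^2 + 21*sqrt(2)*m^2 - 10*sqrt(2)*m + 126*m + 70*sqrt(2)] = 4*m^3 - 21*m^2 - 9*sqrt(2)*m^2 - 36*m + 42*sqrt(2)*m - 10*sqrt(2) + 126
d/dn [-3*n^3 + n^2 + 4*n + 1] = -9*n^2 + 2*n + 4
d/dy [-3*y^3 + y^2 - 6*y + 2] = -9*y^2 + 2*y - 6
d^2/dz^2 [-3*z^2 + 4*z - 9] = -6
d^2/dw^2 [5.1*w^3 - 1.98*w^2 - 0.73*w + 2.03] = 30.6*w - 3.96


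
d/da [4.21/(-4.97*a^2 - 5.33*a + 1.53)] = (41.8474*a + 22.4393)/(4.97*a^2 + 5.33*a - 1.53)^2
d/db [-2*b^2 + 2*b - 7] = 2 - 4*b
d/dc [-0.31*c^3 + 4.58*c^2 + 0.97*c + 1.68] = -0.93*c^2 + 9.16*c + 0.97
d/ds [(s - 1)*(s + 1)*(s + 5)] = 3*s^2 + 10*s - 1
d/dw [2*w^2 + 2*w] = 4*w + 2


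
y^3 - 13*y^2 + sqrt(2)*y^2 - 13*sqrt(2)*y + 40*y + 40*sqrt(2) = (y - 8)*(y - 5)*(y + sqrt(2))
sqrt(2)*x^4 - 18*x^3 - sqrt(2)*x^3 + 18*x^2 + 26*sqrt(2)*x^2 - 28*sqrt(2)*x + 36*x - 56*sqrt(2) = (x - 2)*(x - 7*sqrt(2))*(x - 2*sqrt(2))*(sqrt(2)*x + sqrt(2))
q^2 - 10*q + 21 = (q - 7)*(q - 3)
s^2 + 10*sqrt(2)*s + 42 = (s + 3*sqrt(2))*(s + 7*sqrt(2))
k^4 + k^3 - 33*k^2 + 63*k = k*(k - 3)^2*(k + 7)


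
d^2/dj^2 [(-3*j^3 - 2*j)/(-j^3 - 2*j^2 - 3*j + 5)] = 2*(-6*j^6 - 21*j^5 + 102*j^4 + 59*j^3 - 75*j^2 + 285*j + 30)/(j^9 + 6*j^8 + 21*j^7 + 29*j^6 + 3*j^5 - 96*j^4 - 78*j^3 + 15*j^2 + 225*j - 125)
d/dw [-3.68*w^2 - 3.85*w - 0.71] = -7.36*w - 3.85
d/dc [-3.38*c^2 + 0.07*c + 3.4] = 0.07 - 6.76*c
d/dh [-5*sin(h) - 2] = -5*cos(h)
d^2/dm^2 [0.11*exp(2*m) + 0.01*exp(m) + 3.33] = (0.44*exp(m) + 0.01)*exp(m)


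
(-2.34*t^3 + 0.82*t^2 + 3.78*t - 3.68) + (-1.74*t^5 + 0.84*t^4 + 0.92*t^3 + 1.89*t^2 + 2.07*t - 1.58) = -1.74*t^5 + 0.84*t^4 - 1.42*t^3 + 2.71*t^2 + 5.85*t - 5.26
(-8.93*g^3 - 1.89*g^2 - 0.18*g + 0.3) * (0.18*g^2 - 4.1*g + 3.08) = -1.6074*g^5 + 36.2728*g^4 - 19.7878*g^3 - 5.0292*g^2 - 1.7844*g + 0.924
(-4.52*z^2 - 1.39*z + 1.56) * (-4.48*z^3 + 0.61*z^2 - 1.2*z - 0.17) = 20.2496*z^5 + 3.47*z^4 - 2.4127*z^3 + 3.388*z^2 - 1.6357*z - 0.2652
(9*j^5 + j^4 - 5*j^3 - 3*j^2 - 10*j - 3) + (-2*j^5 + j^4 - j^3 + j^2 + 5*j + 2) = 7*j^5 + 2*j^4 - 6*j^3 - 2*j^2 - 5*j - 1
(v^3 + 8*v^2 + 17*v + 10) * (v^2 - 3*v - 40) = v^5 + 5*v^4 - 47*v^3 - 361*v^2 - 710*v - 400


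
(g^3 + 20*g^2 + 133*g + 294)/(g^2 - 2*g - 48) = (g^2 + 14*g + 49)/(g - 8)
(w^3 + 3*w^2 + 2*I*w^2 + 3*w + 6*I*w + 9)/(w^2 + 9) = (w^2 + w*(3 - I) - 3*I)/(w - 3*I)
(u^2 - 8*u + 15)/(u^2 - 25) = (u - 3)/(u + 5)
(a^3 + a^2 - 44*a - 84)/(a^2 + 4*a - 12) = (a^2 - 5*a - 14)/(a - 2)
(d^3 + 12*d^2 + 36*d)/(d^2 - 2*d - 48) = d*(d + 6)/(d - 8)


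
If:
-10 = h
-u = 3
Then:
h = -10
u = -3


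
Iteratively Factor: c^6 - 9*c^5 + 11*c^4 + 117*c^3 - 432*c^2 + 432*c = (c - 3)*(c^5 - 6*c^4 - 7*c^3 + 96*c^2 - 144*c) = (c - 4)*(c - 3)*(c^4 - 2*c^3 - 15*c^2 + 36*c) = (c - 4)*(c - 3)^2*(c^3 + c^2 - 12*c) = (c - 4)*(c - 3)^2*(c + 4)*(c^2 - 3*c) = c*(c - 4)*(c - 3)^2*(c + 4)*(c - 3)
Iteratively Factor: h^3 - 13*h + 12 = (h - 3)*(h^2 + 3*h - 4) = (h - 3)*(h - 1)*(h + 4)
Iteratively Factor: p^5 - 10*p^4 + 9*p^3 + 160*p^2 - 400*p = (p - 5)*(p^4 - 5*p^3 - 16*p^2 + 80*p) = (p - 5)*(p + 4)*(p^3 - 9*p^2 + 20*p) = (p - 5)^2*(p + 4)*(p^2 - 4*p) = p*(p - 5)^2*(p + 4)*(p - 4)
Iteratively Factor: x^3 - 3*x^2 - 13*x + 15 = (x - 5)*(x^2 + 2*x - 3) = (x - 5)*(x + 3)*(x - 1)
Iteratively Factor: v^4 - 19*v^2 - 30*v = (v)*(v^3 - 19*v - 30) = v*(v - 5)*(v^2 + 5*v + 6) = v*(v - 5)*(v + 2)*(v + 3)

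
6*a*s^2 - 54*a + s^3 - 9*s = (6*a + s)*(s - 3)*(s + 3)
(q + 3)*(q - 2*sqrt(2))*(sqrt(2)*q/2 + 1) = sqrt(2)*q^3/2 - q^2 + 3*sqrt(2)*q^2/2 - 3*q - 2*sqrt(2)*q - 6*sqrt(2)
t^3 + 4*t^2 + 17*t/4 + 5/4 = (t + 1/2)*(t + 1)*(t + 5/2)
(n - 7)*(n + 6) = n^2 - n - 42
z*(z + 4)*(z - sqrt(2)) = z^3 - sqrt(2)*z^2 + 4*z^2 - 4*sqrt(2)*z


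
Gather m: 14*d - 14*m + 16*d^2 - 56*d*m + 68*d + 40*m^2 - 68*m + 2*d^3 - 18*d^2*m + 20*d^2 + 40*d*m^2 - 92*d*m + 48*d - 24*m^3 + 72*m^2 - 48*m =2*d^3 + 36*d^2 + 130*d - 24*m^3 + m^2*(40*d + 112) + m*(-18*d^2 - 148*d - 130)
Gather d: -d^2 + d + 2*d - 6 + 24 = -d^2 + 3*d + 18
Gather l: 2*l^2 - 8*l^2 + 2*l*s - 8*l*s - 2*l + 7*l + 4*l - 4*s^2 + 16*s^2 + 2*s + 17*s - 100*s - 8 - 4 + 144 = -6*l^2 + l*(9 - 6*s) + 12*s^2 - 81*s + 132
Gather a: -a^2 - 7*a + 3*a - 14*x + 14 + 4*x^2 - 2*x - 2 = -a^2 - 4*a + 4*x^2 - 16*x + 12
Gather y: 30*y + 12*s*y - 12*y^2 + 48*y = -12*y^2 + y*(12*s + 78)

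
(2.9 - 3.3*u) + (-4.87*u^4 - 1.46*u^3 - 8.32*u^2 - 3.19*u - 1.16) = -4.87*u^4 - 1.46*u^3 - 8.32*u^2 - 6.49*u + 1.74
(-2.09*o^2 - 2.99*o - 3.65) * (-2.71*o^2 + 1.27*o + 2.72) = 5.6639*o^4 + 5.4486*o^3 + 0.409399999999998*o^2 - 12.7683*o - 9.928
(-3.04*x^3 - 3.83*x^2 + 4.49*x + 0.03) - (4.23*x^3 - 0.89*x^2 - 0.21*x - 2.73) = -7.27*x^3 - 2.94*x^2 + 4.7*x + 2.76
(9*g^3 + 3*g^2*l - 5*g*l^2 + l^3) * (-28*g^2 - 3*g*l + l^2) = -252*g^5 - 111*g^4*l + 140*g^3*l^2 - 10*g^2*l^3 - 8*g*l^4 + l^5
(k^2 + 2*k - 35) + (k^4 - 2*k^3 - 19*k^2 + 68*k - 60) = k^4 - 2*k^3 - 18*k^2 + 70*k - 95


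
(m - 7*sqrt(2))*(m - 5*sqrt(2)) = m^2 - 12*sqrt(2)*m + 70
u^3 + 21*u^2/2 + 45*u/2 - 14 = (u - 1/2)*(u + 4)*(u + 7)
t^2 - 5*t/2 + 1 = (t - 2)*(t - 1/2)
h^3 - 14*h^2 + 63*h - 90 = (h - 6)*(h - 5)*(h - 3)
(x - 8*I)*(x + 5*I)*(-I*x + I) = -I*x^3 - 3*x^2 + I*x^2 + 3*x - 40*I*x + 40*I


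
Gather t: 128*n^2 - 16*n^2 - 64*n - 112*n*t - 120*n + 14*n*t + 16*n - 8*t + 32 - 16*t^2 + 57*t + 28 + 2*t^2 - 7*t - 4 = 112*n^2 - 168*n - 14*t^2 + t*(42 - 98*n) + 56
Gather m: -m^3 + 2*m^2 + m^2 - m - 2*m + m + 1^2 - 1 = -m^3 + 3*m^2 - 2*m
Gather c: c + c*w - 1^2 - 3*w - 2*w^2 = c*(w + 1) - 2*w^2 - 3*w - 1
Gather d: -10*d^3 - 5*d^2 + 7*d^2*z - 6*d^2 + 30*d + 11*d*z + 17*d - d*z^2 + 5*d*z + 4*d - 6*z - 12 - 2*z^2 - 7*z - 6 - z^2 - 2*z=-10*d^3 + d^2*(7*z - 11) + d*(-z^2 + 16*z + 51) - 3*z^2 - 15*z - 18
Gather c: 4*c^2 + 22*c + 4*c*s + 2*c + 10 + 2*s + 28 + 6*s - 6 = 4*c^2 + c*(4*s + 24) + 8*s + 32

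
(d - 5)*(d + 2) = d^2 - 3*d - 10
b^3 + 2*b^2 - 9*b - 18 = (b - 3)*(b + 2)*(b + 3)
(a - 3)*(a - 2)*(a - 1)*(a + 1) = a^4 - 5*a^3 + 5*a^2 + 5*a - 6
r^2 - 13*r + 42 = (r - 7)*(r - 6)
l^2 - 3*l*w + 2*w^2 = (l - 2*w)*(l - w)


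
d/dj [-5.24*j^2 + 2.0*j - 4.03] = 2.0 - 10.48*j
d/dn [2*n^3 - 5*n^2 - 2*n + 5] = 6*n^2 - 10*n - 2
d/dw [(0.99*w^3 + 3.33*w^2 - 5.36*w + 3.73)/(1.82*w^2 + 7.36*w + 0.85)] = (1.8018*w^4 + 14.5728*w^3 + 36.7885*w^2 - 7.9162*w - 32.0088)/(3.3124*w^4 + 26.7904*w^3 + 57.2636*w^2 + 12.512*w + 0.7225)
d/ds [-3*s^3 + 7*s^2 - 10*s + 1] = -9*s^2 + 14*s - 10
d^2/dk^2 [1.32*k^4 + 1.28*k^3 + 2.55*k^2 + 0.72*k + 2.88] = 15.84*k^2 + 7.68*k + 5.1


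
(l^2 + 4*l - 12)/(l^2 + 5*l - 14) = (l + 6)/(l + 7)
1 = 1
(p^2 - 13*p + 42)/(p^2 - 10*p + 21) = (p - 6)/(p - 3)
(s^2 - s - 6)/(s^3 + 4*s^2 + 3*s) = (s^2 - s - 6)/(s*(s^2 + 4*s + 3))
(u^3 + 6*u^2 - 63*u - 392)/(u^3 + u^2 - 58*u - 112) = (u + 7)/(u + 2)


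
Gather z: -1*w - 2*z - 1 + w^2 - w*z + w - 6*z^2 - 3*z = w^2 - 6*z^2 + z*(-w - 5) - 1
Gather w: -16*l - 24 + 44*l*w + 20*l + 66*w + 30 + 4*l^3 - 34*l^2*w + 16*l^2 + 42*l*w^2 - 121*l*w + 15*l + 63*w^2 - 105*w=4*l^3 + 16*l^2 + 19*l + w^2*(42*l + 63) + w*(-34*l^2 - 77*l - 39) + 6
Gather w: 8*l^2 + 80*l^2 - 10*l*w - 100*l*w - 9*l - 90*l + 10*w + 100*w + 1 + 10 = 88*l^2 - 99*l + w*(110 - 110*l) + 11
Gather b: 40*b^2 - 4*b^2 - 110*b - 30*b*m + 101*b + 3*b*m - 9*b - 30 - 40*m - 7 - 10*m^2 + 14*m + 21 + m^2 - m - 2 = 36*b^2 + b*(-27*m - 18) - 9*m^2 - 27*m - 18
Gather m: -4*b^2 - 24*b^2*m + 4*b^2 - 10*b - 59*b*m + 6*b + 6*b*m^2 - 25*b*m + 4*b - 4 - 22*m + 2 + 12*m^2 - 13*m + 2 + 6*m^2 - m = m^2*(6*b + 18) + m*(-24*b^2 - 84*b - 36)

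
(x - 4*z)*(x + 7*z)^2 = x^3 + 10*x^2*z - 7*x*z^2 - 196*z^3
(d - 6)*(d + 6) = d^2 - 36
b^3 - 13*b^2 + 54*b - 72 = (b - 6)*(b - 4)*(b - 3)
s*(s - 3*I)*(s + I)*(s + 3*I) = s^4 + I*s^3 + 9*s^2 + 9*I*s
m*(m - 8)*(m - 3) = m^3 - 11*m^2 + 24*m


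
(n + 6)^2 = n^2 + 12*n + 36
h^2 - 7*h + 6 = (h - 6)*(h - 1)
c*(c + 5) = c^2 + 5*c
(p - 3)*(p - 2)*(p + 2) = p^3 - 3*p^2 - 4*p + 12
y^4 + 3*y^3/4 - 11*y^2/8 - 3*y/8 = y*(y - 1)*(y + 1/4)*(y + 3/2)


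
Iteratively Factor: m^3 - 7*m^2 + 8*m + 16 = (m + 1)*(m^2 - 8*m + 16) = (m - 4)*(m + 1)*(m - 4)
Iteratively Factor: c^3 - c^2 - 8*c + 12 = (c - 2)*(c^2 + c - 6) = (c - 2)*(c + 3)*(c - 2)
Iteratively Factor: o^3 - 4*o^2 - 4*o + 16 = (o + 2)*(o^2 - 6*o + 8) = (o - 4)*(o + 2)*(o - 2)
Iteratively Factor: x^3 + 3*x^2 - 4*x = (x + 4)*(x^2 - x) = (x - 1)*(x + 4)*(x)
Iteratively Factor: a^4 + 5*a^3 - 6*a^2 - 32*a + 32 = (a - 1)*(a^3 + 6*a^2 - 32) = (a - 1)*(a + 4)*(a^2 + 2*a - 8) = (a - 2)*(a - 1)*(a + 4)*(a + 4)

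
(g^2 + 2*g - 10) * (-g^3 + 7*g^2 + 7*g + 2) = -g^5 + 5*g^4 + 31*g^3 - 54*g^2 - 66*g - 20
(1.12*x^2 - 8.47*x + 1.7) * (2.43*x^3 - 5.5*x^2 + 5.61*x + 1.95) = 2.7216*x^5 - 26.7421*x^4 + 56.9992*x^3 - 54.6827*x^2 - 6.9795*x + 3.315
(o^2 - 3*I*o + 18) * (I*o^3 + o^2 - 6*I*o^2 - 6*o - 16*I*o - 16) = I*o^5 + 4*o^4 - 6*I*o^4 - 24*o^3 - I*o^3 - 46*o^2 - 90*I*o^2 - 108*o - 240*I*o - 288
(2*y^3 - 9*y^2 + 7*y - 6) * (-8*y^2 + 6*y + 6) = -16*y^5 + 84*y^4 - 98*y^3 + 36*y^2 + 6*y - 36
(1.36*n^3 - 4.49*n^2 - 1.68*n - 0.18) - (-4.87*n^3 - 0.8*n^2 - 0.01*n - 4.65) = 6.23*n^3 - 3.69*n^2 - 1.67*n + 4.47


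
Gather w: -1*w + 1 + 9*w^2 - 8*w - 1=9*w^2 - 9*w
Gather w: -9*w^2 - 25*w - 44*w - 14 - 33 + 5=-9*w^2 - 69*w - 42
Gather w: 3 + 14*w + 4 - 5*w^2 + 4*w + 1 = -5*w^2 + 18*w + 8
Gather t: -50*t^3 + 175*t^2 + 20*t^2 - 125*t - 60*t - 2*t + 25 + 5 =-50*t^3 + 195*t^2 - 187*t + 30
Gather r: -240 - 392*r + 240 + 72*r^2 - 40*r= 72*r^2 - 432*r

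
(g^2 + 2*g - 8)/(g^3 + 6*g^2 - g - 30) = (g + 4)/(g^2 + 8*g + 15)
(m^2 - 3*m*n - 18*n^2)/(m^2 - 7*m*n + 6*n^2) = (m + 3*n)/(m - n)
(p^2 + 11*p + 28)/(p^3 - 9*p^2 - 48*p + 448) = (p + 4)/(p^2 - 16*p + 64)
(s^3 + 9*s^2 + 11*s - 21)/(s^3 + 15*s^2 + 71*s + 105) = (s - 1)/(s + 5)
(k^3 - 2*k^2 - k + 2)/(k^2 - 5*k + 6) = (k^2 - 1)/(k - 3)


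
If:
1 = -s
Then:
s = -1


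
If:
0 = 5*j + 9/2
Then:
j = -9/10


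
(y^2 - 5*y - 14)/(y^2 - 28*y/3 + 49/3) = 3*(y + 2)/(3*y - 7)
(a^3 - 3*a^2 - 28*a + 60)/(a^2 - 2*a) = a - 1 - 30/a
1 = 1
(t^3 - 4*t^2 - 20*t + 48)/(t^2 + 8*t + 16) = (t^2 - 8*t + 12)/(t + 4)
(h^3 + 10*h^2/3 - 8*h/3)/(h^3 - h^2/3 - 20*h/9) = 3*(-3*h^2 - 10*h + 8)/(-9*h^2 + 3*h + 20)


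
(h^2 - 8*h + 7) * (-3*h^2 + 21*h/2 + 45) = -3*h^4 + 69*h^3/2 - 60*h^2 - 573*h/2 + 315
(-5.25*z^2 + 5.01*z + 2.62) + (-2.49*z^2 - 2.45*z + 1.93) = -7.74*z^2 + 2.56*z + 4.55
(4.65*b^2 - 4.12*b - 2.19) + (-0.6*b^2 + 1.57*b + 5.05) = 4.05*b^2 - 2.55*b + 2.86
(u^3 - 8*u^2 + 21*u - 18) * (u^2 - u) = u^5 - 9*u^4 + 29*u^3 - 39*u^2 + 18*u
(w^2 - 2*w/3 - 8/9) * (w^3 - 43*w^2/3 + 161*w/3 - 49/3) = w^5 - 15*w^4 + 187*w^3/3 - 1063*w^2/27 - 994*w/27 + 392/27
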